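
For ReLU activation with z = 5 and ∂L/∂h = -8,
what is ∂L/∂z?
∂L/∂z = -8

h = ReLU(5) = 5
Since z > 0: ∂h/∂z = 1
∂L/∂z = ∂L/∂h · ∂h/∂z = -8 × 1 = -8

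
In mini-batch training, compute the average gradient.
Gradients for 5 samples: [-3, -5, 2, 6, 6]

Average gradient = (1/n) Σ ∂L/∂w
Average gradient = 1.2

Average = (1/5)(-3 + -5 + 2 + 6 + 6) = 6/5 = 1.2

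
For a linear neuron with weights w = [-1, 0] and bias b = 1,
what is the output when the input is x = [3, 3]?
y = -2

y = (-1)(3) + (0)(3) + 1 = -2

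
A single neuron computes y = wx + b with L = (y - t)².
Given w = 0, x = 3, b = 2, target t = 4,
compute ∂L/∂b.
∂L/∂b = -4

y = wx + b = (0)(3) + 2 = 2
∂L/∂y = 2(y - t) = 2(2 - 4) = -4
∂y/∂b = 1
∂L/∂b = ∂L/∂y · ∂y/∂b = -4 × 1 = -4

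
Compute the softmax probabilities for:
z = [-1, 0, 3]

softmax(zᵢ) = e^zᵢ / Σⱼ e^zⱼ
p = [0.0171, 0.0466, 0.9362]

exp(z) = [0.3679, 1, 20.09]
Sum = 21.45
p = [0.0171, 0.0466, 0.9362]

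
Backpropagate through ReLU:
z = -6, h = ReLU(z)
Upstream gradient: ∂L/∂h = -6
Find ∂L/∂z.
∂L/∂z = 0

h = ReLU(-6) = 0
Since z < 0: ∂h/∂z = 0
∂L/∂z = ∂L/∂h · ∂h/∂z = -6 × 0 = 0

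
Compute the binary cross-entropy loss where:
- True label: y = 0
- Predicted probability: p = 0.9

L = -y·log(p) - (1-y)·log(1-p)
L = 2.303

L = -0·log(0.9) - 1·log(0.1) = -log(0.1) = 2.303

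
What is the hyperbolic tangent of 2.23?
0.9771

tanh(2.23) = (e^(2.23) - e^(-2.23))/(e^(2.23) + e^(-2.23)) = 0.9771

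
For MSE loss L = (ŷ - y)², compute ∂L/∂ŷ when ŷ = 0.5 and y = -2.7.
∂L/∂ŷ = 6.4

∂L/∂ŷ = 2(ŷ - y) = 2(0.5 - -2.7) = 2(3.2) = 6.4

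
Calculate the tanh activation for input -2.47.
-0.9858

tanh(-2.47) = (e^(-2.47) - e^(2.47))/(e^(-2.47) + e^(2.47)) = -0.9858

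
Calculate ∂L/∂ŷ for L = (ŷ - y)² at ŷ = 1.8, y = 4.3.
∂L/∂ŷ = -5.0

∂L/∂ŷ = 2(ŷ - y) = 2(1.8 - 4.3) = 2(-2.5) = -5.0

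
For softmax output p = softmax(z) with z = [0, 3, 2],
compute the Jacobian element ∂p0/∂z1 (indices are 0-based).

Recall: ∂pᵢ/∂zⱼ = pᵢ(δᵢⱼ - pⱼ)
∂p0/∂z1 = -0.02477

p = softmax(z) = [0.03512, 0.7054, 0.2595]
p0 = 0.03512, p1 = 0.7054

∂p0/∂z1 = -p0 × p1 = -0.03512 × 0.7054 = -0.02477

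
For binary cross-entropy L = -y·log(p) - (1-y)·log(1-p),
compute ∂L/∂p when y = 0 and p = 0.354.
∂L/∂p = 1.548

∂L/∂p = -y/p + (1-y)/(1-p) = 0 + 1/0.646 = 1.548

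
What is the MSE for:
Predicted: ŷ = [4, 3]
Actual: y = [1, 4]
MSE = 5

MSE = (1/2)((4-1)² + (3-4)²) = (1/2)(9 + 1) = 5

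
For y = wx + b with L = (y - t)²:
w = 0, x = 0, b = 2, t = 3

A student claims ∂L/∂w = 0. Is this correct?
Correct

y = (0)(0) + 2 = 2
∂L/∂y = 2(y - t) = 2(2 - 3) = -2
∂y/∂w = x = 0
∂L/∂w = -2 × 0 = 0

Claimed value: 0
Correct: The correct gradient is 0.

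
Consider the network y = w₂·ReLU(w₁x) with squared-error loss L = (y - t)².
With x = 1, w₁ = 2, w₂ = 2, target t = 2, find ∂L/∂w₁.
∂L/∂w₁ = 8

Forward pass:
z = w₁x = 2×1 = 2
h = ReLU(2) = 2
y = w₂h = 2×2 = 4

Backward pass:
∂L/∂y = 2(y - t) = 2(4 - 2) = 4
∂y/∂h = w₂ = 2
∂h/∂z = 1 (ReLU derivative)
∂z/∂w₁ = x = 1

∂L/∂w₁ = 4 × 2 × 1 × 1 = 8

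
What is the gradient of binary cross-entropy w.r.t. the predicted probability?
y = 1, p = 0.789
∂L/∂p = -1.267

∂L/∂p = -y/p + (1-y)/(1-p) = -1/0.789 + 0 = -1.267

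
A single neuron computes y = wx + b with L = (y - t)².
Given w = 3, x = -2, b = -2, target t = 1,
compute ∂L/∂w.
∂L/∂w = 36

y = wx + b = (3)(-2) + -2 = -8
∂L/∂y = 2(y - t) = 2(-8 - 1) = -18
∂y/∂w = x = -2
∂L/∂w = ∂L/∂y · ∂y/∂w = -18 × -2 = 36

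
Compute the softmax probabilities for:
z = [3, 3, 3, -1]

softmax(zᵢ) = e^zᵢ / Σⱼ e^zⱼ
p = [0.3313, 0.3313, 0.3313, 0.0061]

exp(z) = [20.09, 20.09, 20.09, 0.3679]
Sum = 60.62
p = [0.3313, 0.3313, 0.3313, 0.0061]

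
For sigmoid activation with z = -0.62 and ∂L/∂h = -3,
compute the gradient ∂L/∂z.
∂L/∂z = -0.6823

σ(-0.62) = 0.3498
σ'(-0.62) = σ(-0.62)(1 - σ(-0.62)) = 0.3498 × 0.6502 = 0.2274
∂L/∂z = ∂L/∂h · σ'(z) = -3 × 0.2274 = -0.6823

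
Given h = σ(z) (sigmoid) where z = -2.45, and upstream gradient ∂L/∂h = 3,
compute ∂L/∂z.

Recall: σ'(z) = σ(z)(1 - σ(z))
∂L/∂z = 0.2194

σ(-2.45) = 0.07944
σ'(-2.45) = σ(-2.45)(1 - σ(-2.45)) = 0.07944 × 0.9206 = 0.07313
∂L/∂z = ∂L/∂h · σ'(z) = 3 × 0.07313 = 0.2194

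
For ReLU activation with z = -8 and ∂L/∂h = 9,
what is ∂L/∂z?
∂L/∂z = 0

h = ReLU(-8) = 0
Since z < 0: ∂h/∂z = 0
∂L/∂z = ∂L/∂h · ∂h/∂z = 9 × 0 = 0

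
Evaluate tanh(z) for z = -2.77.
-0.9922

tanh(-2.77) = (e^(-2.77) - e^(2.77))/(e^(-2.77) + e^(2.77)) = -0.9922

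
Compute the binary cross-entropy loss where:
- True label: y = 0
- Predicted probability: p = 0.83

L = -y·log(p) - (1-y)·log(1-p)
L = 1.772

L = -0·log(0.83) - 1·log(0.17) = -log(0.17) = 1.772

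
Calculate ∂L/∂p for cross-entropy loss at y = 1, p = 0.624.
∂L/∂p = -1.603

∂L/∂p = -y/p + (1-y)/(1-p) = -1/0.624 + 0 = -1.603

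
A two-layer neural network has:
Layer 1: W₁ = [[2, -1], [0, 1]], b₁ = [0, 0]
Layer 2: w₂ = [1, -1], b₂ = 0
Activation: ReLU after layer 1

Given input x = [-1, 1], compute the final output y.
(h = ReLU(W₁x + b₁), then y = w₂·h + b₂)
y = -1

Layer 1 pre-activation: z₁ = [-3, 1]
After ReLU: h = [0, 1]
Layer 2 output: y = 1×0 + -1×1 + 0 = -1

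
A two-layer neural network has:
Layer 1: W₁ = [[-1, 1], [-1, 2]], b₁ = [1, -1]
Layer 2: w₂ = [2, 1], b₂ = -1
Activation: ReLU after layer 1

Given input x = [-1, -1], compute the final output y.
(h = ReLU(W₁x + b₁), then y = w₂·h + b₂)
y = 1

Layer 1 pre-activation: z₁ = [1, -2]
After ReLU: h = [1, 0]
Layer 2 output: y = 2×1 + 1×0 + -1 = 1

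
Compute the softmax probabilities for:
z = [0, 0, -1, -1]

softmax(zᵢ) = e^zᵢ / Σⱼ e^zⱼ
p = [0.3655, 0.3655, 0.1345, 0.1345]

exp(z) = [1, 1, 0.3679, 0.3679]
Sum = 2.736
p = [0.3655, 0.3655, 0.1345, 0.1345]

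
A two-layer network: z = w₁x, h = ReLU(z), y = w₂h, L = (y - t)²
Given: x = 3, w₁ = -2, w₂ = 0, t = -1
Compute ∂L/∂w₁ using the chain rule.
∂L/∂w₁ = 0

Forward pass:
z = w₁x = -2×3 = -6
h = ReLU(-6) = 0
y = w₂h = 0×0 = 0

Backward pass:
∂L/∂y = 2(y - t) = 2(0 - -1) = 2
∂y/∂h = w₂ = 0
∂h/∂z = 0 (ReLU derivative)
∂z/∂w₁ = x = 3

∂L/∂w₁ = 2 × 0 × 0 × 3 = 0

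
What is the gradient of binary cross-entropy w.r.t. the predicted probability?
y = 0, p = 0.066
∂L/∂p = 1.071

∂L/∂p = -y/p + (1-y)/(1-p) = 0 + 1/0.934 = 1.071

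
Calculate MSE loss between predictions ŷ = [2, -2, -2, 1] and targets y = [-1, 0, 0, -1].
MSE = 5.25

MSE = (1/4)((2--1)² + (-2-0)² + (-2-0)² + (1--1)²) = (1/4)(9 + 4 + 4 + 4) = 5.25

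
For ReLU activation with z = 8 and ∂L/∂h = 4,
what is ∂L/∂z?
∂L/∂z = 4

h = ReLU(8) = 8
Since z > 0: ∂h/∂z = 1
∂L/∂z = ∂L/∂h · ∂h/∂z = 4 × 1 = 4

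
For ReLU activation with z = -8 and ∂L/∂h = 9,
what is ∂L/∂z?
∂L/∂z = 0

h = ReLU(-8) = 0
Since z < 0: ∂h/∂z = 0
∂L/∂z = ∂L/∂h · ∂h/∂z = 9 × 0 = 0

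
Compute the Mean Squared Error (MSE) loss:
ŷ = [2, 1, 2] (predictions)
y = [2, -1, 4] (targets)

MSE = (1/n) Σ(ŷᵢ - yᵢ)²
MSE = 2.667

MSE = (1/3)((2-2)² + (1--1)² + (2-4)²) = (1/3)(0 + 4 + 4) = 2.667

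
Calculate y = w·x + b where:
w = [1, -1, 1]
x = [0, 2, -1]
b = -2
y = -5

y = (1)(0) + (-1)(2) + (1)(-1) + -2 = -5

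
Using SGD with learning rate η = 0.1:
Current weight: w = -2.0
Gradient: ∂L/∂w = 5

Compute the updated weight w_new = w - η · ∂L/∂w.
w_new = -2.5

w_new = w - η·∂L/∂w = -2.0 - 0.1×(5) = -2.0 - (0.5) = -2.5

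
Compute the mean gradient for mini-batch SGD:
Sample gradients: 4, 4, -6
Average gradient = 0.6667

Average = (1/3)(4 + 4 + -6) = 2/3 = 0.6667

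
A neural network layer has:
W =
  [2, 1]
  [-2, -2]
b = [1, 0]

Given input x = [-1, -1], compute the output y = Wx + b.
y = [-2, 4]

Wx = [2×-1 + 1×-1, -2×-1 + -2×-1]
   = [-3, 4]
y = Wx + b = [-3 + 1, 4 + 0] = [-2, 4]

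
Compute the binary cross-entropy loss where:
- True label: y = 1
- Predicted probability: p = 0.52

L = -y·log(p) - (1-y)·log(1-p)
L = 0.6539

L = -1·log(0.52) - 0·log(0.48) = -log(0.52) = 0.6539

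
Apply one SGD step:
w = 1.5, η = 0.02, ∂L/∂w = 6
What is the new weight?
w_new = 1.38

w_new = w - η·∂L/∂w = 1.5 - 0.02×(6) = 1.5 - (0.12) = 1.38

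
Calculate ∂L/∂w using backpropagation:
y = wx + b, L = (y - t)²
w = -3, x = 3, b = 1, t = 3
∂L/∂w = -66

y = wx + b = (-3)(3) + 1 = -8
∂L/∂y = 2(y - t) = 2(-8 - 3) = -22
∂y/∂w = x = 3
∂L/∂w = ∂L/∂y · ∂y/∂w = -22 × 3 = -66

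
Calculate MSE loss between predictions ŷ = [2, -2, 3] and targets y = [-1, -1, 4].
MSE = 3.667

MSE = (1/3)((2--1)² + (-2--1)² + (3-4)²) = (1/3)(9 + 1 + 1) = 3.667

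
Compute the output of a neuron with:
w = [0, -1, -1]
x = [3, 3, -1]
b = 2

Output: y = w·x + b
y = 0

y = (0)(3) + (-1)(3) + (-1)(-1) + 2 = 0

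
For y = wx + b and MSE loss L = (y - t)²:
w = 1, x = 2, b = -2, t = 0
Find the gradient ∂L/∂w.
∂L/∂w = 0

y = wx + b = (1)(2) + -2 = 0
∂L/∂y = 2(y - t) = 2(0 - 0) = 0
∂y/∂w = x = 2
∂L/∂w = ∂L/∂y · ∂y/∂w = 0 × 2 = 0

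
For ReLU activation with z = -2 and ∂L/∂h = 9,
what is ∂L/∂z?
∂L/∂z = 0

h = ReLU(-2) = 0
Since z < 0: ∂h/∂z = 0
∂L/∂z = ∂L/∂h · ∂h/∂z = 9 × 0 = 0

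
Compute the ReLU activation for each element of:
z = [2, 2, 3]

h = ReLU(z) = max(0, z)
h = [2, 2, 3]

ReLU applied element-wise: max(0,2)=2, max(0,2)=2, max(0,3)=3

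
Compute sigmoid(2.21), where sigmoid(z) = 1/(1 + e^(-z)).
0.9011

sigmoid(2.21) = 1/(1 + e^(-2.21)) = 1/(1 + 0.1097) = 0.9011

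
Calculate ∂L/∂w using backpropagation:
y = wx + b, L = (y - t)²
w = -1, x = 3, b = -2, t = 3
∂L/∂w = -48

y = wx + b = (-1)(3) + -2 = -5
∂L/∂y = 2(y - t) = 2(-5 - 3) = -16
∂y/∂w = x = 3
∂L/∂w = ∂L/∂y · ∂y/∂w = -16 × 3 = -48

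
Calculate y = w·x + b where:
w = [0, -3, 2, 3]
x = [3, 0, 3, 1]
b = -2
y = 7

y = (0)(3) + (-3)(0) + (2)(3) + (3)(1) + -2 = 7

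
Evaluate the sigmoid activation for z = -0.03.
0.4925

sigmoid(-0.03) = 1/(1 + e^(0.03)) = 1/(1 + 1.03) = 0.4925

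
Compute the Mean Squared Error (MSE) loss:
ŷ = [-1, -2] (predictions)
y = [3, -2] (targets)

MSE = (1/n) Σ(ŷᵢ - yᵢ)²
MSE = 8

MSE = (1/2)((-1-3)² + (-2--2)²) = (1/2)(16 + 0) = 8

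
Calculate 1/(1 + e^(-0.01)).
0.5025

sigmoid(0.01) = 1/(1 + e^(-0.01)) = 1/(1 + 0.99) = 0.5025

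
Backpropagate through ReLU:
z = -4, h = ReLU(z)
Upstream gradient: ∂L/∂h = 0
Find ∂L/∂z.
∂L/∂z = 0

h = ReLU(-4) = 0
Since z < 0: ∂h/∂z = 0
∂L/∂z = ∂L/∂h · ∂h/∂z = 0 × 0 = 0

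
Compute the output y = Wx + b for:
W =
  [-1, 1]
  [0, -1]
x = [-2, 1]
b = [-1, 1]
y = [2, 0]

Wx = [-1×-2 + 1×1, 0×-2 + -1×1]
   = [3, -1]
y = Wx + b = [3 + -1, -1 + 1] = [2, 0]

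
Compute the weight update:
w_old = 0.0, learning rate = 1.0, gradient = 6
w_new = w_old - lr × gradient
w_new = -6

w_new = w - η·∂L/∂w = 0.0 - 1.0×(6) = 0.0 - (6) = -6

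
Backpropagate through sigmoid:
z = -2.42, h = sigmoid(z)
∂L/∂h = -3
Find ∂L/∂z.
∂L/∂z = -0.225

σ(-2.42) = 0.08166
σ'(-2.42) = σ(-2.42)(1 - σ(-2.42)) = 0.08166 × 0.9183 = 0.07499
∂L/∂z = ∂L/∂h · σ'(z) = -3 × 0.07499 = -0.225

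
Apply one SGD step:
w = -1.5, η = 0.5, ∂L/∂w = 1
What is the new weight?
w_new = -2

w_new = w - η·∂L/∂w = -1.5 - 0.5×(1) = -1.5 - (0.5) = -2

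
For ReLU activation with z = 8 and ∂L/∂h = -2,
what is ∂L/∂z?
∂L/∂z = -2

h = ReLU(8) = 8
Since z > 0: ∂h/∂z = 1
∂L/∂z = ∂L/∂h · ∂h/∂z = -2 × 1 = -2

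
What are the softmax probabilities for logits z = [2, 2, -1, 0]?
p = [0.4576, 0.4576, 0.0228, 0.0619]

exp(z) = [7.389, 7.389, 0.3679, 1]
Sum = 16.15
p = [0.4576, 0.4576, 0.0228, 0.0619]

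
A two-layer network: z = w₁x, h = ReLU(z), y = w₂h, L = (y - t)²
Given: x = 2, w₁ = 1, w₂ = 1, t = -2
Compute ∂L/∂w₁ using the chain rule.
∂L/∂w₁ = 16

Forward pass:
z = w₁x = 1×2 = 2
h = ReLU(2) = 2
y = w₂h = 1×2 = 2

Backward pass:
∂L/∂y = 2(y - t) = 2(2 - -2) = 8
∂y/∂h = w₂ = 1
∂h/∂z = 1 (ReLU derivative)
∂z/∂w₁ = x = 2

∂L/∂w₁ = 8 × 1 × 1 × 2 = 16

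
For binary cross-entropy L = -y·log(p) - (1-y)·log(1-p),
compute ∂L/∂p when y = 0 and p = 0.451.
∂L/∂p = 1.821

∂L/∂p = -y/p + (1-y)/(1-p) = 0 + 1/0.549 = 1.821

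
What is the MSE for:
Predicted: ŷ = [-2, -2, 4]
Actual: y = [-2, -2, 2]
MSE = 1.333

MSE = (1/3)((-2--2)² + (-2--2)² + (4-2)²) = (1/3)(0 + 0 + 4) = 1.333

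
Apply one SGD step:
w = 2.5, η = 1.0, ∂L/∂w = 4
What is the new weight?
w_new = -1.5

w_new = w - η·∂L/∂w = 2.5 - 1.0×(4) = 2.5 - (4) = -1.5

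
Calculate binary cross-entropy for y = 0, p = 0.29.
L = 0.3425

L = -0·log(0.29) - 1·log(0.71) = -log(0.71) = 0.3425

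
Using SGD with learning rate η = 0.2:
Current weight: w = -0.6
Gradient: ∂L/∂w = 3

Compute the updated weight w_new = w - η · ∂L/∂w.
w_new = -1.2

w_new = w - η·∂L/∂w = -0.6 - 0.2×(3) = -0.6 - (0.6) = -1.2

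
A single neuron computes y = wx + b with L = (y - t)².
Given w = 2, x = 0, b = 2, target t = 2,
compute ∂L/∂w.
∂L/∂w = 0

y = wx + b = (2)(0) + 2 = 2
∂L/∂y = 2(y - t) = 2(2 - 2) = 0
∂y/∂w = x = 0
∂L/∂w = ∂L/∂y · ∂y/∂w = 0 × 0 = 0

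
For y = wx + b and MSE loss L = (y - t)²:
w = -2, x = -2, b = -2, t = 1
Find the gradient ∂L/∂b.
∂L/∂b = 2

y = wx + b = (-2)(-2) + -2 = 2
∂L/∂y = 2(y - t) = 2(2 - 1) = 2
∂y/∂b = 1
∂L/∂b = ∂L/∂y · ∂y/∂b = 2 × 1 = 2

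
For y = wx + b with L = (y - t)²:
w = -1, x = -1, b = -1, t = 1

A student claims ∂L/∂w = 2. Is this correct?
Correct

y = (-1)(-1) + -1 = 0
∂L/∂y = 2(y - t) = 2(0 - 1) = -2
∂y/∂w = x = -1
∂L/∂w = -2 × -1 = 2

Claimed value: 2
Correct: The correct gradient is 2.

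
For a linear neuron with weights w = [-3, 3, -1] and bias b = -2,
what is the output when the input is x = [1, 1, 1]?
y = -3

y = (-3)(1) + (3)(1) + (-1)(1) + -2 = -3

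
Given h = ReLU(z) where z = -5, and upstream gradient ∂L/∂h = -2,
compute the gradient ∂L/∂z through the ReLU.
∂L/∂z = 0

h = ReLU(-5) = 0
Since z < 0: ∂h/∂z = 0
∂L/∂z = ∂L/∂h · ∂h/∂z = -2 × 0 = 0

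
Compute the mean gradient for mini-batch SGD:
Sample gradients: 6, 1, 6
Average gradient = 4.333

Average = (1/3)(6 + 1 + 6) = 13/3 = 4.333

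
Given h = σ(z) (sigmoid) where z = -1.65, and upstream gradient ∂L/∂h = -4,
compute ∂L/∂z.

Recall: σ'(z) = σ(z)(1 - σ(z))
∂L/∂z = -0.5406

σ(-1.65) = 0.1611
σ'(-1.65) = σ(-1.65)(1 - σ(-1.65)) = 0.1611 × 0.8389 = 0.1352
∂L/∂z = ∂L/∂h · σ'(z) = -4 × 0.1352 = -0.5406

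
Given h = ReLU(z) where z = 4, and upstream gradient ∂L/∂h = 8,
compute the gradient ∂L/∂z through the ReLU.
∂L/∂z = 8

h = ReLU(4) = 4
Since z > 0: ∂h/∂z = 1
∂L/∂z = ∂L/∂h · ∂h/∂z = 8 × 1 = 8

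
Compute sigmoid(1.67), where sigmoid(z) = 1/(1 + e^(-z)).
0.8416

sigmoid(1.67) = 1/(1 + e^(-1.67)) = 1/(1 + 0.1882) = 0.8416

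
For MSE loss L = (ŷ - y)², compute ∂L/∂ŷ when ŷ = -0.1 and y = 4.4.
∂L/∂ŷ = -9.0

∂L/∂ŷ = 2(ŷ - y) = 2(-0.1 - 4.4) = 2(-4.5) = -9.0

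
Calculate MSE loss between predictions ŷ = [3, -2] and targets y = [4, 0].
MSE = 2.5

MSE = (1/2)((3-4)² + (-2-0)²) = (1/2)(1 + 4) = 2.5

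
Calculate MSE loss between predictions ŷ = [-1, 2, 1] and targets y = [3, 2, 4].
MSE = 8.333

MSE = (1/3)((-1-3)² + (2-2)² + (1-4)²) = (1/3)(16 + 0 + 9) = 8.333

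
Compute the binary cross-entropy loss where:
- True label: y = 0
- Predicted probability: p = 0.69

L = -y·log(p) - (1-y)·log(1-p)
L = 1.171

L = -0·log(0.69) - 1·log(0.31) = -log(0.31) = 1.171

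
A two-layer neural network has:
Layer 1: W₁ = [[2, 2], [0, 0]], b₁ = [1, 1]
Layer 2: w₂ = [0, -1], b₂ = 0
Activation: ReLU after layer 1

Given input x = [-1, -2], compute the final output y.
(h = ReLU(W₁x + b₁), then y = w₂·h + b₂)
y = -1

Layer 1 pre-activation: z₁ = [-5, 1]
After ReLU: h = [0, 1]
Layer 2 output: y = 0×0 + -1×1 + 0 = -1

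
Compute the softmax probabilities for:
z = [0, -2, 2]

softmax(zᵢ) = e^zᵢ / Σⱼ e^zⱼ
p = [0.1173, 0.0159, 0.8668]

exp(z) = [1, 0.1353, 7.389]
Sum = 8.524
p = [0.1173, 0.0159, 0.8668]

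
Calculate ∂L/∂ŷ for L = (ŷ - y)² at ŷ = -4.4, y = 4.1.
∂L/∂ŷ = -17.0

∂L/∂ŷ = 2(ŷ - y) = 2(-4.4 - 4.1) = 2(-8.5) = -17.0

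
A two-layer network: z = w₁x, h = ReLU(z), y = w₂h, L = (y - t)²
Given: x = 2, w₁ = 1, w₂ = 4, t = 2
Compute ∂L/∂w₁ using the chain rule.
∂L/∂w₁ = 96

Forward pass:
z = w₁x = 1×2 = 2
h = ReLU(2) = 2
y = w₂h = 4×2 = 8

Backward pass:
∂L/∂y = 2(y - t) = 2(8 - 2) = 12
∂y/∂h = w₂ = 4
∂h/∂z = 1 (ReLU derivative)
∂z/∂w₁ = x = 2

∂L/∂w₁ = 12 × 4 × 1 × 2 = 96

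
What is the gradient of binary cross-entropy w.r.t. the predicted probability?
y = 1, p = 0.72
∂L/∂p = -1.389

∂L/∂p = -y/p + (1-y)/(1-p) = -1/0.72 + 0 = -1.389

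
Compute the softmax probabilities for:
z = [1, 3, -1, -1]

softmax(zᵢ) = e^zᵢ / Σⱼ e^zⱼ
p = [0.1155, 0.8533, 0.0156, 0.0156]

exp(z) = [2.718, 20.09, 0.3679, 0.3679]
Sum = 23.54
p = [0.1155, 0.8533, 0.0156, 0.0156]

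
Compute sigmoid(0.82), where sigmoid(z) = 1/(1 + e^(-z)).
0.6942

sigmoid(0.82) = 1/(1 + e^(-0.82)) = 1/(1 + 0.4404) = 0.6942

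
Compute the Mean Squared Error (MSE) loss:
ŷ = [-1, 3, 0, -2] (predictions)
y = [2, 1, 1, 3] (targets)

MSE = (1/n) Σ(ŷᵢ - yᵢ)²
MSE = 9.75

MSE = (1/4)((-1-2)² + (3-1)² + (0-1)² + (-2-3)²) = (1/4)(9 + 4 + 1 + 25) = 9.75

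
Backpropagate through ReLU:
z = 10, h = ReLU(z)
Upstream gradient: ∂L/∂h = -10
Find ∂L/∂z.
∂L/∂z = -10

h = ReLU(10) = 10
Since z > 0: ∂h/∂z = 1
∂L/∂z = ∂L/∂h · ∂h/∂z = -10 × 1 = -10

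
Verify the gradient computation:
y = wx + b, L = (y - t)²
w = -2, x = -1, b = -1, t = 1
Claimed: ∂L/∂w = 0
Correct

y = (-2)(-1) + -1 = 1
∂L/∂y = 2(y - t) = 2(1 - 1) = 0
∂y/∂w = x = -1
∂L/∂w = 0 × -1 = 0

Claimed value: 0
Correct: The correct gradient is 0.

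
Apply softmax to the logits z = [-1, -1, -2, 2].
p = [0.0445, 0.0445, 0.0164, 0.8945]

exp(z) = [0.3679, 0.3679, 0.1353, 7.389]
Sum = 8.26
p = [0.0445, 0.0445, 0.0164, 0.8945]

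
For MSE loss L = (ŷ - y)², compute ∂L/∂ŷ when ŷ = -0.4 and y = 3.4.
∂L/∂ŷ = -7.6

∂L/∂ŷ = 2(ŷ - y) = 2(-0.4 - 3.4) = 2(-3.8) = -7.6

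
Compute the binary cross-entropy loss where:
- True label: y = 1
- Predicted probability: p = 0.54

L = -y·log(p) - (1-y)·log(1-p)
L = 0.6162

L = -1·log(0.54) - 0·log(0.46) = -log(0.54) = 0.6162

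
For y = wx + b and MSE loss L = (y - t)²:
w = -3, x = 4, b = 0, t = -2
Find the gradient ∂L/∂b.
∂L/∂b = -20

y = wx + b = (-3)(4) + 0 = -12
∂L/∂y = 2(y - t) = 2(-12 - -2) = -20
∂y/∂b = 1
∂L/∂b = ∂L/∂y · ∂y/∂b = -20 × 1 = -20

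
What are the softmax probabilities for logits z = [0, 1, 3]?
p = [0.042, 0.1142, 0.8438]

exp(z) = [1, 2.718, 20.09]
Sum = 23.8
p = [0.042, 0.1142, 0.8438]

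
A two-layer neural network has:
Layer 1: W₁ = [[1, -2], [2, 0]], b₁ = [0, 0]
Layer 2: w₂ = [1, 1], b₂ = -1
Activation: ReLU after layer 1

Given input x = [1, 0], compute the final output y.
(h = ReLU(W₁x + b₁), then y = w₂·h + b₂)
y = 2

Layer 1 pre-activation: z₁ = [1, 2]
After ReLU: h = [1, 2]
Layer 2 output: y = 1×1 + 1×2 + -1 = 2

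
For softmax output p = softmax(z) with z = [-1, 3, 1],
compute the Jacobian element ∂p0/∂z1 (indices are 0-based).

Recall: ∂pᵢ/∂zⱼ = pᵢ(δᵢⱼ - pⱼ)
∂p0/∂z1 = -0.01376

p = softmax(z) = [0.01588, 0.8668, 0.1173]
p0 = 0.01588, p1 = 0.8668

∂p0/∂z1 = -p0 × p1 = -0.01588 × 0.8668 = -0.01376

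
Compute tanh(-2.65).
-0.9901

tanh(-2.65) = (e^(-2.65) - e^(2.65))/(e^(-2.65) + e^(2.65)) = -0.9901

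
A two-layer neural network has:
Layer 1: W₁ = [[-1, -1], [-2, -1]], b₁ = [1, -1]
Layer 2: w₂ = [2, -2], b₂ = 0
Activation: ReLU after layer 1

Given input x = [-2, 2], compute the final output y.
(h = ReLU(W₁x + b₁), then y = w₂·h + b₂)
y = 0

Layer 1 pre-activation: z₁ = [1, 1]
After ReLU: h = [1, 1]
Layer 2 output: y = 2×1 + -2×1 + 0 = 0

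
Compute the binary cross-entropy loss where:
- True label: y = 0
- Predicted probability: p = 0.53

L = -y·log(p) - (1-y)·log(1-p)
L = 0.755

L = -0·log(0.53) - 1·log(0.47) = -log(0.47) = 0.755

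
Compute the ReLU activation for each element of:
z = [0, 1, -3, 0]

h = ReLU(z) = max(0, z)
h = [0, 1, 0, 0]

ReLU applied element-wise: max(0,0)=0, max(0,1)=1, max(0,-3)=0, max(0,0)=0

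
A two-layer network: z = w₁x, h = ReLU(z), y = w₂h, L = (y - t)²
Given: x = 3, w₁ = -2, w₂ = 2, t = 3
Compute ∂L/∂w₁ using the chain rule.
∂L/∂w₁ = 0

Forward pass:
z = w₁x = -2×3 = -6
h = ReLU(-6) = 0
y = w₂h = 2×0 = 0

Backward pass:
∂L/∂y = 2(y - t) = 2(0 - 3) = -6
∂y/∂h = w₂ = 2
∂h/∂z = 0 (ReLU derivative)
∂z/∂w₁ = x = 3

∂L/∂w₁ = -6 × 2 × 0 × 3 = 0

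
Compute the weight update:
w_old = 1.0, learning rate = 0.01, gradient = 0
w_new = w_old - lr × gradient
w_new = 1

w_new = w - η·∂L/∂w = 1.0 - 0.01×(0) = 1.0 - (0) = 1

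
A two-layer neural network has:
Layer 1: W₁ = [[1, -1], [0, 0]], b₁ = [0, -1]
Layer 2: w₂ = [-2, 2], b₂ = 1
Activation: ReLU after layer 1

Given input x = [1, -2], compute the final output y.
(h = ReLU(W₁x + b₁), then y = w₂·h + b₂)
y = -5

Layer 1 pre-activation: z₁ = [3, -1]
After ReLU: h = [3, 0]
Layer 2 output: y = -2×3 + 2×0 + 1 = -5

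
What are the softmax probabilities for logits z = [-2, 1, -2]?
p = [0.0453, 0.9094, 0.0453]

exp(z) = [0.1353, 2.718, 0.1353]
Sum = 2.989
p = [0.0453, 0.9094, 0.0453]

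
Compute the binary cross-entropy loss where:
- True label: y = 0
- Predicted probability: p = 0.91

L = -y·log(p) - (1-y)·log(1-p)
L = 2.408

L = -0·log(0.91) - 1·log(0.09) = -log(0.09) = 2.408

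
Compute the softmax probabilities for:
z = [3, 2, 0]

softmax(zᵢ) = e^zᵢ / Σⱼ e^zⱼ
p = [0.7054, 0.2595, 0.0351]

exp(z) = [20.09, 7.389, 1]
Sum = 28.47
p = [0.7054, 0.2595, 0.0351]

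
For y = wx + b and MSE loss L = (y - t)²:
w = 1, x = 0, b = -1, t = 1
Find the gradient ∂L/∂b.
∂L/∂b = -4

y = wx + b = (1)(0) + -1 = -1
∂L/∂y = 2(y - t) = 2(-1 - 1) = -4
∂y/∂b = 1
∂L/∂b = ∂L/∂y · ∂y/∂b = -4 × 1 = -4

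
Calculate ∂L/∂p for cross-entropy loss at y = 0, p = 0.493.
∂L/∂p = 1.972

∂L/∂p = -y/p + (1-y)/(1-p) = 0 + 1/0.507 = 1.972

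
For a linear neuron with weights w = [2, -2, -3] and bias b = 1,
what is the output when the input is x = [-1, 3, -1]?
y = -4

y = (2)(-1) + (-2)(3) + (-3)(-1) + 1 = -4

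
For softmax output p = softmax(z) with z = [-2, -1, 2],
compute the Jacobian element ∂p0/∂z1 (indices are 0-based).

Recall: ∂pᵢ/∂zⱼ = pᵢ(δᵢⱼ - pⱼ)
∂p0/∂z1 = -0.0007993

p = softmax(z) = [0.01715, 0.04661, 0.9362]
p0 = 0.01715, p1 = 0.04661

∂p0/∂z1 = -p0 × p1 = -0.01715 × 0.04661 = -0.0007993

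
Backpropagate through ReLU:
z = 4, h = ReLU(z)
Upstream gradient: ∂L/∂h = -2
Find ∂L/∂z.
∂L/∂z = -2

h = ReLU(4) = 4
Since z > 0: ∂h/∂z = 1
∂L/∂z = ∂L/∂h · ∂h/∂z = -2 × 1 = -2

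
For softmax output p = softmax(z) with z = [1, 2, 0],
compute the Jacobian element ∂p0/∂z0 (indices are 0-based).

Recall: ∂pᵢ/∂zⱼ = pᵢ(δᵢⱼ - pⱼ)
∂p0/∂z0 = 0.1848

p = softmax(z) = [0.2447, 0.6652, 0.09003]
p0 = 0.2447

∂p0/∂z0 = p0(1 - p0) = 0.2447 × (1 - 0.2447) = 0.1848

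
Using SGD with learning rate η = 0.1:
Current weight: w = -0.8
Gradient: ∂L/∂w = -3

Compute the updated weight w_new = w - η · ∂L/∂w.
w_new = -0.5

w_new = w - η·∂L/∂w = -0.8 - 0.1×(-3) = -0.8 - (-0.3) = -0.5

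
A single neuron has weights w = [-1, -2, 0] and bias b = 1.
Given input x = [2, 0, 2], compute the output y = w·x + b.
y = -1

y = (-1)(2) + (-2)(0) + (0)(2) + 1 = -1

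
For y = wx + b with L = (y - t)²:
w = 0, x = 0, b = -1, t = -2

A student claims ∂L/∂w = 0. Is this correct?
Correct

y = (0)(0) + -1 = -1
∂L/∂y = 2(y - t) = 2(-1 - -2) = 2
∂y/∂w = x = 0
∂L/∂w = 2 × 0 = 0

Claimed value: 0
Correct: The correct gradient is 0.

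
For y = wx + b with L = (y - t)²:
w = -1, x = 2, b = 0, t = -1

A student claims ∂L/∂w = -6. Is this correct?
Incorrect

y = (-1)(2) + 0 = -2
∂L/∂y = 2(y - t) = 2(-2 - -1) = -2
∂y/∂w = x = 2
∂L/∂w = -2 × 2 = -4

Claimed value: -6
Incorrect: The correct gradient is -4.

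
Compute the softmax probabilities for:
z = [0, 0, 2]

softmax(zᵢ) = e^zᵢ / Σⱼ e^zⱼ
p = [0.1065, 0.1065, 0.787]

exp(z) = [1, 1, 7.389]
Sum = 9.389
p = [0.1065, 0.1065, 0.787]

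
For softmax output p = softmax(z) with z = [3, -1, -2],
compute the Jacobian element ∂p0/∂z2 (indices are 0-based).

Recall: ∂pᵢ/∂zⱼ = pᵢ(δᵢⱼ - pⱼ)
∂p0/∂z2 = -0.006413

p = softmax(z) = [0.9756, 0.01787, 0.006573]
p0 = 0.9756, p2 = 0.006573

∂p0/∂z2 = -p0 × p2 = -0.9756 × 0.006573 = -0.006413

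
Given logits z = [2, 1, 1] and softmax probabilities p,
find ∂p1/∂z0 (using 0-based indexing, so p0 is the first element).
∂p1/∂z0 = -0.1221

p = softmax(z) = [0.5761, 0.2119, 0.2119]
p1 = 0.2119, p0 = 0.5761

∂p1/∂z0 = -p1 × p0 = -0.2119 × 0.5761 = -0.1221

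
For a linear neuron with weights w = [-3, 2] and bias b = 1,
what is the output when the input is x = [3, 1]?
y = -6

y = (-3)(3) + (2)(1) + 1 = -6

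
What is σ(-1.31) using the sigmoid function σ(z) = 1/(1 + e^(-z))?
0.2125

sigmoid(-1.31) = 1/(1 + e^(1.31)) = 1/(1 + 3.706) = 0.2125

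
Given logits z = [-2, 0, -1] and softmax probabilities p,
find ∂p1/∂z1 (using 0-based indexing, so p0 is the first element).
∂p1/∂z1 = 0.2227

p = softmax(z) = [0.09003, 0.6652, 0.2447]
p1 = 0.6652

∂p1/∂z1 = p1(1 - p1) = 0.6652 × (1 - 0.6652) = 0.2227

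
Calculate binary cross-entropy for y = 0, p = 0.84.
L = 1.833

L = -0·log(0.84) - 1·log(0.16) = -log(0.16) = 1.833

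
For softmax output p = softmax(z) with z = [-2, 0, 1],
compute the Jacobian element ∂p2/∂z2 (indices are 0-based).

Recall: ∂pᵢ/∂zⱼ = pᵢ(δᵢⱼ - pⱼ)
∂p2/∂z2 = 0.2078

p = softmax(z) = [0.03512, 0.2595, 0.7054]
p2 = 0.7054

∂p2/∂z2 = p2(1 - p2) = 0.7054 × (1 - 0.7054) = 0.2078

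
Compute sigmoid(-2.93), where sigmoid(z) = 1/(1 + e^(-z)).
0.05069

sigmoid(-2.93) = 1/(1 + e^(2.93)) = 1/(1 + 18.73) = 0.05069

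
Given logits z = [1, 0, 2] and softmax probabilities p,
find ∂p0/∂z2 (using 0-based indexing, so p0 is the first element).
∂p0/∂z2 = -0.1628

p = softmax(z) = [0.2447, 0.09003, 0.6652]
p0 = 0.2447, p2 = 0.6652

∂p0/∂z2 = -p0 × p2 = -0.2447 × 0.6652 = -0.1628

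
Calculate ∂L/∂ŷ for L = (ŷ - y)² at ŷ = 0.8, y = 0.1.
∂L/∂ŷ = 1.4

∂L/∂ŷ = 2(ŷ - y) = 2(0.8 - 0.1) = 2(0.7) = 1.4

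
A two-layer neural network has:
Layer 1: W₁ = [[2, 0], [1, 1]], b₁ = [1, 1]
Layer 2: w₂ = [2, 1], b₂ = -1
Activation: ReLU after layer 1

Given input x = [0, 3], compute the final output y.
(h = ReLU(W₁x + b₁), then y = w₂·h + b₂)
y = 5

Layer 1 pre-activation: z₁ = [1, 4]
After ReLU: h = [1, 4]
Layer 2 output: y = 2×1 + 1×4 + -1 = 5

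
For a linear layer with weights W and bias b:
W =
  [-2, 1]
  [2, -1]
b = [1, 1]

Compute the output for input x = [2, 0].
y = [-3, 5]

Wx = [-2×2 + 1×0, 2×2 + -1×0]
   = [-4, 4]
y = Wx + b = [-4 + 1, 4 + 1] = [-3, 5]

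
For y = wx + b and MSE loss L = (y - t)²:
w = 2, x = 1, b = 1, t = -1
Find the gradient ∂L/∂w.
∂L/∂w = 8

y = wx + b = (2)(1) + 1 = 3
∂L/∂y = 2(y - t) = 2(3 - -1) = 8
∂y/∂w = x = 1
∂L/∂w = ∂L/∂y · ∂y/∂w = 8 × 1 = 8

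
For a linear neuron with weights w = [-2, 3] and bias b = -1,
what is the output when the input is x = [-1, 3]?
y = 10

y = (-2)(-1) + (3)(3) + -1 = 10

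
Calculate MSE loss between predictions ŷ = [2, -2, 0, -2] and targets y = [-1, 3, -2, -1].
MSE = 9.75

MSE = (1/4)((2--1)² + (-2-3)² + (0--2)² + (-2--1)²) = (1/4)(9 + 25 + 4 + 1) = 9.75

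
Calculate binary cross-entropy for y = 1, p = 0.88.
L = 0.1278

L = -1·log(0.88) - 0·log(0.12) = -log(0.88) = 0.1278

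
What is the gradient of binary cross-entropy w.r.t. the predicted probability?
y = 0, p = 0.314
∂L/∂p = 1.458

∂L/∂p = -y/p + (1-y)/(1-p) = 0 + 1/0.686 = 1.458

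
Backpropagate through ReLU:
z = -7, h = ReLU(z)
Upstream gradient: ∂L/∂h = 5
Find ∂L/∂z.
∂L/∂z = 0

h = ReLU(-7) = 0
Since z < 0: ∂h/∂z = 0
∂L/∂z = ∂L/∂h · ∂h/∂z = 5 × 0 = 0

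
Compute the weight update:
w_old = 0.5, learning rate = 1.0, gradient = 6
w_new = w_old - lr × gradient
w_new = -5.5

w_new = w - η·∂L/∂w = 0.5 - 1.0×(6) = 0.5 - (6) = -5.5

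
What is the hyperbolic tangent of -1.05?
-0.7818

tanh(-1.05) = (e^(-1.05) - e^(1.05))/(e^(-1.05) + e^(1.05)) = -0.7818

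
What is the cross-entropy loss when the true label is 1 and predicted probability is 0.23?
L = 1.47

L = -1·log(0.23) - 0·log(0.77) = -log(0.23) = 1.47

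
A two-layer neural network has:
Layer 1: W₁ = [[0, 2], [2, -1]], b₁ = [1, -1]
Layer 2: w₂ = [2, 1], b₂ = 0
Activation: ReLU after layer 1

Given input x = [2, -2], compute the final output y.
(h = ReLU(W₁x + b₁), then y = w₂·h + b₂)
y = 5

Layer 1 pre-activation: z₁ = [-3, 5]
After ReLU: h = [0, 5]
Layer 2 output: y = 2×0 + 1×5 + 0 = 5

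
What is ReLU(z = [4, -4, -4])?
h = [4, 0, 0]

ReLU applied element-wise: max(0,4)=4, max(0,-4)=0, max(0,-4)=0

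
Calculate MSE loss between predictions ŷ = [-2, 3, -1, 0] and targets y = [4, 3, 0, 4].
MSE = 13.25

MSE = (1/4)((-2-4)² + (3-3)² + (-1-0)² + (0-4)²) = (1/4)(36 + 0 + 1 + 16) = 13.25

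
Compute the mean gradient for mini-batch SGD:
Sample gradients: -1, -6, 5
Average gradient = -0.6667

Average = (1/3)(-1 + -6 + 5) = -2/3 = -0.6667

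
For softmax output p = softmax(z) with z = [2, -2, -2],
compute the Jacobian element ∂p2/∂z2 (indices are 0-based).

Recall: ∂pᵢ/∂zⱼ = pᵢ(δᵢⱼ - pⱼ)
∂p2/∂z2 = 0.01736

p = softmax(z) = [0.9647, 0.01767, 0.01767]
p2 = 0.01767

∂p2/∂z2 = p2(1 - p2) = 0.01767 × (1 - 0.01767) = 0.01736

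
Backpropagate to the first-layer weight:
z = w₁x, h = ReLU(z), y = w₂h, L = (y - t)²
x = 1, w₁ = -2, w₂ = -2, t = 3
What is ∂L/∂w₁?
∂L/∂w₁ = 0

Forward pass:
z = w₁x = -2×1 = -2
h = ReLU(-2) = 0
y = w₂h = -2×0 = 0

Backward pass:
∂L/∂y = 2(y - t) = 2(0 - 3) = -6
∂y/∂h = w₂ = -2
∂h/∂z = 0 (ReLU derivative)
∂z/∂w₁ = x = 1

∂L/∂w₁ = -6 × -2 × 0 × 1 = 0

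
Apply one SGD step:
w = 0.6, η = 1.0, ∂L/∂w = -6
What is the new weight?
w_new = 6.6

w_new = w - η·∂L/∂w = 0.6 - 1.0×(-6) = 0.6 - (-6) = 6.6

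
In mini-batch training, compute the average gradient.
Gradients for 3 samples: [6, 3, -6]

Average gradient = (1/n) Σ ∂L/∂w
Average gradient = 1

Average = (1/3)(6 + 3 + -6) = 3/3 = 1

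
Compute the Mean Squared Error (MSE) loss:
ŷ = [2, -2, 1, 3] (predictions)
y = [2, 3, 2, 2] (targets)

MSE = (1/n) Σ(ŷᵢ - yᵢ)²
MSE = 6.75

MSE = (1/4)((2-2)² + (-2-3)² + (1-2)² + (3-2)²) = (1/4)(0 + 25 + 1 + 1) = 6.75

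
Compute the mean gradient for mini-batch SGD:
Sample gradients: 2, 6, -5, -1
Average gradient = 0.5

Average = (1/4)(2 + 6 + -5 + -1) = 2/4 = 0.5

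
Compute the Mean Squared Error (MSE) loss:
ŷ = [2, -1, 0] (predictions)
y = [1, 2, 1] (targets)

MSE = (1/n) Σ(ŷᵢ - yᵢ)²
MSE = 3.667

MSE = (1/3)((2-1)² + (-1-2)² + (0-1)²) = (1/3)(1 + 9 + 1) = 3.667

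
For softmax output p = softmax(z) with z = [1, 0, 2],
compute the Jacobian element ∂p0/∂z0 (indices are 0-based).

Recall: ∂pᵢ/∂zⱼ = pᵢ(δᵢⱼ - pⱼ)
∂p0/∂z0 = 0.1848

p = softmax(z) = [0.2447, 0.09003, 0.6652]
p0 = 0.2447

∂p0/∂z0 = p0(1 - p0) = 0.2447 × (1 - 0.2447) = 0.1848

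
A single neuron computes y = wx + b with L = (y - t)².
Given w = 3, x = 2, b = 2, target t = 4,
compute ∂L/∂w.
∂L/∂w = 16

y = wx + b = (3)(2) + 2 = 8
∂L/∂y = 2(y - t) = 2(8 - 4) = 8
∂y/∂w = x = 2
∂L/∂w = ∂L/∂y · ∂y/∂w = 8 × 2 = 16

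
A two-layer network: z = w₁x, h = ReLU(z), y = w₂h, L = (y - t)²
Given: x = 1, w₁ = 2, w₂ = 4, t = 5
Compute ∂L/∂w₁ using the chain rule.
∂L/∂w₁ = 24

Forward pass:
z = w₁x = 2×1 = 2
h = ReLU(2) = 2
y = w₂h = 4×2 = 8

Backward pass:
∂L/∂y = 2(y - t) = 2(8 - 5) = 6
∂y/∂h = w₂ = 4
∂h/∂z = 1 (ReLU derivative)
∂z/∂w₁ = x = 1

∂L/∂w₁ = 6 × 4 × 1 × 1 = 24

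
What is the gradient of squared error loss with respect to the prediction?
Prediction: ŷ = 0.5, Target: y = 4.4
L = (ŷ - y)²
∂L/∂ŷ = -7.8

∂L/∂ŷ = 2(ŷ - y) = 2(0.5 - 4.4) = 2(-3.9) = -7.8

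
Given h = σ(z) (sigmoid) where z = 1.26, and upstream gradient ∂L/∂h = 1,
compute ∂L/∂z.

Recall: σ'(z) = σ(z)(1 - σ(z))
∂L/∂z = 0.1721

σ(1.26) = 0.779
σ'(1.26) = σ(1.26)(1 - σ(1.26)) = 0.779 × 0.221 = 0.1721
∂L/∂z = ∂L/∂h · σ'(z) = 1 × 0.1721 = 0.1721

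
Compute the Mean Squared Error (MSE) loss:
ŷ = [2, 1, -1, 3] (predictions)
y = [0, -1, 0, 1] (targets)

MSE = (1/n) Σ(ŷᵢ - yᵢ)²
MSE = 3.25

MSE = (1/4)((2-0)² + (1--1)² + (-1-0)² + (3-1)²) = (1/4)(4 + 4 + 1 + 4) = 3.25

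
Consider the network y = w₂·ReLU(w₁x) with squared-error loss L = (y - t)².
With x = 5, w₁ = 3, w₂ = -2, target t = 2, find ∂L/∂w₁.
∂L/∂w₁ = 640

Forward pass:
z = w₁x = 3×5 = 15
h = ReLU(15) = 15
y = w₂h = -2×15 = -30

Backward pass:
∂L/∂y = 2(y - t) = 2(-30 - 2) = -64
∂y/∂h = w₂ = -2
∂h/∂z = 1 (ReLU derivative)
∂z/∂w₁ = x = 5

∂L/∂w₁ = -64 × -2 × 1 × 5 = 640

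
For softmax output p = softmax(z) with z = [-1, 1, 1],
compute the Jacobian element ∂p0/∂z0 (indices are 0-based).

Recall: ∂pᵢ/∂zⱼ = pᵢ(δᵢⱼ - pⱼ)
∂p0/∂z0 = 0.05936

p = softmax(z) = [0.06338, 0.4683, 0.4683]
p0 = 0.06338

∂p0/∂z0 = p0(1 - p0) = 0.06338 × (1 - 0.06338) = 0.05936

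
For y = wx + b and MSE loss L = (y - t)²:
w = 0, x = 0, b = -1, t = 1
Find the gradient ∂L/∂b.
∂L/∂b = -4

y = wx + b = (0)(0) + -1 = -1
∂L/∂y = 2(y - t) = 2(-1 - 1) = -4
∂y/∂b = 1
∂L/∂b = ∂L/∂y · ∂y/∂b = -4 × 1 = -4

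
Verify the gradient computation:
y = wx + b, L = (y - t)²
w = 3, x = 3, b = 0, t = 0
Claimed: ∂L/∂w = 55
Incorrect

y = (3)(3) + 0 = 9
∂L/∂y = 2(y - t) = 2(9 - 0) = 18
∂y/∂w = x = 3
∂L/∂w = 18 × 3 = 54

Claimed value: 55
Incorrect: The correct gradient is 54.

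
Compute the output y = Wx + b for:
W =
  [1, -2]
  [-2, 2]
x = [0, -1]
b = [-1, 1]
y = [1, -1]

Wx = [1×0 + -2×-1, -2×0 + 2×-1]
   = [2, -2]
y = Wx + b = [2 + -1, -2 + 1] = [1, -1]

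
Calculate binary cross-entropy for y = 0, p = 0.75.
L = 1.386

L = -0·log(0.75) - 1·log(0.25) = -log(0.25) = 1.386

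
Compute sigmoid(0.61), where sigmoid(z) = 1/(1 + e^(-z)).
0.6479

sigmoid(0.61) = 1/(1 + e^(-0.61)) = 1/(1 + 0.5434) = 0.6479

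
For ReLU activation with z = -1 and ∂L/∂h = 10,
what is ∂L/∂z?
∂L/∂z = 0

h = ReLU(-1) = 0
Since z < 0: ∂h/∂z = 0
∂L/∂z = ∂L/∂h · ∂h/∂z = 10 × 0 = 0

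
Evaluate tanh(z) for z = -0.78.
-0.6527

tanh(-0.78) = (e^(-0.78) - e^(0.78))/(e^(-0.78) + e^(0.78)) = -0.6527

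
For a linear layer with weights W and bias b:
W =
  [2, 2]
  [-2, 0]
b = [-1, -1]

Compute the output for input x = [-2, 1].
y = [-3, 3]

Wx = [2×-2 + 2×1, -2×-2 + 0×1]
   = [-2, 4]
y = Wx + b = [-2 + -1, 4 + -1] = [-3, 3]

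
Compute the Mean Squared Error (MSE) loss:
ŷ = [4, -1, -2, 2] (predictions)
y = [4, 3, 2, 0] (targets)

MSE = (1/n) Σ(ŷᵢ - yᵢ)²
MSE = 9

MSE = (1/4)((4-4)² + (-1-3)² + (-2-2)² + (2-0)²) = (1/4)(0 + 16 + 16 + 4) = 9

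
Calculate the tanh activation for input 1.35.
0.8741

tanh(1.35) = (e^(1.35) - e^(-1.35))/(e^(1.35) + e^(-1.35)) = 0.8741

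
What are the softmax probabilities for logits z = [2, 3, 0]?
p = [0.2595, 0.7054, 0.0351]

exp(z) = [7.389, 20.09, 1]
Sum = 28.47
p = [0.2595, 0.7054, 0.0351]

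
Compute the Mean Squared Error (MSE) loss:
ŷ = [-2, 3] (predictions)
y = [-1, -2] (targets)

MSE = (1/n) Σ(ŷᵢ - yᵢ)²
MSE = 13

MSE = (1/2)((-2--1)² + (3--2)²) = (1/2)(1 + 25) = 13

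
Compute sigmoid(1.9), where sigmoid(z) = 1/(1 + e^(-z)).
0.8699

sigmoid(1.9) = 1/(1 + e^(-1.9)) = 1/(1 + 0.1496) = 0.8699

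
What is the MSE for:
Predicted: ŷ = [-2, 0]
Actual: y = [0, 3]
MSE = 6.5

MSE = (1/2)((-2-0)² + (0-3)²) = (1/2)(4 + 9) = 6.5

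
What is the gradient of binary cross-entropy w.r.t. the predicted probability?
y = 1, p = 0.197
∂L/∂p = -5.076

∂L/∂p = -y/p + (1-y)/(1-p) = -1/0.197 + 0 = -5.076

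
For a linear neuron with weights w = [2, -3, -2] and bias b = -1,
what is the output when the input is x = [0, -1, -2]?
y = 6

y = (2)(0) + (-3)(-1) + (-2)(-2) + -1 = 6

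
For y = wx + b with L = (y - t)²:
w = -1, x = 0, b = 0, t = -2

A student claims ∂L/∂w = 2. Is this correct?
Incorrect

y = (-1)(0) + 0 = 0
∂L/∂y = 2(y - t) = 2(0 - -2) = 4
∂y/∂w = x = 0
∂L/∂w = 4 × 0 = 0

Claimed value: 2
Incorrect: The correct gradient is 0.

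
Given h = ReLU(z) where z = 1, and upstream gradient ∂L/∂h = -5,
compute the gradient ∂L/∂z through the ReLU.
∂L/∂z = -5

h = ReLU(1) = 1
Since z > 0: ∂h/∂z = 1
∂L/∂z = ∂L/∂h · ∂h/∂z = -5 × 1 = -5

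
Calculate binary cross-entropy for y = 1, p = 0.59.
L = 0.5276

L = -1·log(0.59) - 0·log(0.41) = -log(0.59) = 0.5276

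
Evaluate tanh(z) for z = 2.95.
0.9945

tanh(2.95) = (e^(2.95) - e^(-2.95))/(e^(2.95) + e^(-2.95)) = 0.9945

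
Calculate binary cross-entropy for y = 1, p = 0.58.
L = 0.5447

L = -1·log(0.58) - 0·log(0.42) = -log(0.58) = 0.5447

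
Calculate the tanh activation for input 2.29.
0.9797

tanh(2.29) = (e^(2.29) - e^(-2.29))/(e^(2.29) + e^(-2.29)) = 0.9797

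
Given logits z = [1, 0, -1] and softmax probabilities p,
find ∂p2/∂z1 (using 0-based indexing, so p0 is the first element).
∂p2/∂z1 = -0.02203

p = softmax(z) = [0.6652, 0.2447, 0.09003]
p2 = 0.09003, p1 = 0.2447

∂p2/∂z1 = -p2 × p1 = -0.09003 × 0.2447 = -0.02203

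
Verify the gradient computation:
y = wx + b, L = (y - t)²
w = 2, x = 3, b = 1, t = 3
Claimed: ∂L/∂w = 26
Incorrect

y = (2)(3) + 1 = 7
∂L/∂y = 2(y - t) = 2(7 - 3) = 8
∂y/∂w = x = 3
∂L/∂w = 8 × 3 = 24

Claimed value: 26
Incorrect: The correct gradient is 24.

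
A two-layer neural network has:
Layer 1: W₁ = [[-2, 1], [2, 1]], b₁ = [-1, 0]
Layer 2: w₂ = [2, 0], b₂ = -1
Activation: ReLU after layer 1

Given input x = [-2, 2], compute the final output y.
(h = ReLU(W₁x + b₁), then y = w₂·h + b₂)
y = 9

Layer 1 pre-activation: z₁ = [5, -2]
After ReLU: h = [5, 0]
Layer 2 output: y = 2×5 + 0×0 + -1 = 9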